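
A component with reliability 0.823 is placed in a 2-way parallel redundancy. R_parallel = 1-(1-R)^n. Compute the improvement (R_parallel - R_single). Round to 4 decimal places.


R_single = 0.823, n = 2
1 - R_single = 0.177
(1 - R_single)^n = 0.177^2 = 0.0313
R_parallel = 1 - 0.0313 = 0.9687
Improvement = 0.9687 - 0.823
Improvement = 0.1457

0.1457


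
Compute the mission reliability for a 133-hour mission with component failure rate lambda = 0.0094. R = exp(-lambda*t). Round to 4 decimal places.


lambda = 0.0094
mission_time = 133
lambda * t = 0.0094 * 133 = 1.2502
R = exp(-1.2502)
R = 0.2864

0.2864


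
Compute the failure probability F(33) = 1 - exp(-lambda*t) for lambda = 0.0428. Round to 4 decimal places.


lambda = 0.0428, t = 33
lambda * t = 1.4124
exp(-1.4124) = 0.2436
F(t) = 1 - 0.2436
F(t) = 0.7564

0.7564


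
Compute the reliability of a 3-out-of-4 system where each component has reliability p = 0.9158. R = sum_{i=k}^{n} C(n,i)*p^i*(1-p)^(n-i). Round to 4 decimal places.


k = 3, n = 4, p = 0.9158
i=3: C(4,3)=4 * 0.9158^3 * 0.0842^1 = 0.2587
i=4: C(4,4)=1 * 0.9158^4 * 0.0842^0 = 0.7034
R = sum of terms = 0.9621

0.9621


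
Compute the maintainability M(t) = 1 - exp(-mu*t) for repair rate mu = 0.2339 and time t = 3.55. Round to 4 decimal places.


mu = 0.2339, t = 3.55
mu * t = 0.2339 * 3.55 = 0.8303
exp(-0.8303) = 0.4359
M(t) = 1 - 0.4359
M(t) = 0.5641

0.5641


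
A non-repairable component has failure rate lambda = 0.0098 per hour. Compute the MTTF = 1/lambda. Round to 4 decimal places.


lambda = 0.0098
MTTF = 1 / 0.0098
MTTF = 102.0408

102.0408


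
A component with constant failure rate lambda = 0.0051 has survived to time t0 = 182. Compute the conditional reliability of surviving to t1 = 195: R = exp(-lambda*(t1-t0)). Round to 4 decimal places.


lambda = 0.0051
t0 = 182, t1 = 195
t1 - t0 = 13
lambda * (t1-t0) = 0.0051 * 13 = 0.0663
R = exp(-0.0663)
R = 0.9359

0.9359


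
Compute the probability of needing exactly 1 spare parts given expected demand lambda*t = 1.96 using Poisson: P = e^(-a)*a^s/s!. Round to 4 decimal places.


a = 1.96, s = 1
e^(-a) = e^(-1.96) = 0.1409
a^s = 1.96^1 = 1.96
s! = 1
P = 0.1409 * 1.96 / 1
P = 0.2761

0.2761


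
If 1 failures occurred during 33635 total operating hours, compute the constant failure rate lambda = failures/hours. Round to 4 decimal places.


failures = 1
total_hours = 33635
lambda = 1 / 33635
lambda = 0.0

0.0


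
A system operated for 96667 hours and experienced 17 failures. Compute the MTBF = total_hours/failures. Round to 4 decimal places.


total_hours = 96667
failures = 17
MTBF = 96667 / 17
MTBF = 5686.2941

5686.2941


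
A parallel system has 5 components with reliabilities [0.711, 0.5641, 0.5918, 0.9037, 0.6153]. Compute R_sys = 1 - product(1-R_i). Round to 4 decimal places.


Components: [0.711, 0.5641, 0.5918, 0.9037, 0.6153]
(1 - 0.711) = 0.289, running product = 0.289
(1 - 0.5641) = 0.4359, running product = 0.126
(1 - 0.5918) = 0.4082, running product = 0.0514
(1 - 0.9037) = 0.0963, running product = 0.005
(1 - 0.6153) = 0.3847, running product = 0.0019
Product of (1-R_i) = 0.0019
R_sys = 1 - 0.0019 = 0.9981

0.9981


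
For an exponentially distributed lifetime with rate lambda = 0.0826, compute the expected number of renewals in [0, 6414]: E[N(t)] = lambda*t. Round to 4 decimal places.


lambda = 0.0826
t = 6414
E[N(t)] = lambda * t
E[N(t)] = 0.0826 * 6414
E[N(t)] = 529.7964

529.7964


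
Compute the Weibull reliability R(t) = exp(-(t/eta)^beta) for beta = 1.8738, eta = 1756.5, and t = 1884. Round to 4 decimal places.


beta = 1.8738, eta = 1756.5, t = 1884
t/eta = 1884 / 1756.5 = 1.0726
(t/eta)^beta = 1.0726^1.8738 = 1.1403
R(t) = exp(-1.1403)
R(t) = 0.3197

0.3197


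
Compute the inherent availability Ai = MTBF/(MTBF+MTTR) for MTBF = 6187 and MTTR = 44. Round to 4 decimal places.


MTBF = 6187
MTTR = 44
MTBF + MTTR = 6231
Ai = 6187 / 6231
Ai = 0.9929

0.9929


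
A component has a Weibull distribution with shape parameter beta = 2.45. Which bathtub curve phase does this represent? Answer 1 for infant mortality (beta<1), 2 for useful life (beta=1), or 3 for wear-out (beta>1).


beta = 2.45
Compare beta to 1:
beta < 1 => infant mortality (phase 1)
beta = 1 => useful life (phase 2)
beta > 1 => wear-out (phase 3)
Since beta = 2.45, this is wear-out (increasing failure rate)
Phase = 3

3


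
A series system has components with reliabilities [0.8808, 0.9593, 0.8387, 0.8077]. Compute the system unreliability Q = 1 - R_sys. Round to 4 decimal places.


Components: [0.8808, 0.9593, 0.8387, 0.8077]
After component 1: product = 0.8808
After component 2: product = 0.845
After component 3: product = 0.7087
After component 4: product = 0.5724
R_sys = 0.5724
Q = 1 - 0.5724 = 0.4276

0.4276


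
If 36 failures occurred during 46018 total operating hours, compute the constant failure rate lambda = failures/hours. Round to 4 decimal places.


failures = 36
total_hours = 46018
lambda = 36 / 46018
lambda = 0.0008

0.0008


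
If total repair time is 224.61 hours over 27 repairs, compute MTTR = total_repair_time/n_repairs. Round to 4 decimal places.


total_repair_time = 224.61
n_repairs = 27
MTTR = 224.61 / 27
MTTR = 8.3189

8.3189


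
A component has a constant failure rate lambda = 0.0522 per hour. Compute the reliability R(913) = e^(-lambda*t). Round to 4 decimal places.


lambda = 0.0522
t = 913
lambda * t = 47.6586
R(t) = e^(-47.6586)
R(t) = 0.0

0.0


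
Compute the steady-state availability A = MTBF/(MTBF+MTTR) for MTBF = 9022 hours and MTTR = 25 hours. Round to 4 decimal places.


MTBF = 9022
MTTR = 25
MTBF + MTTR = 9047
A = 9022 / 9047
A = 0.9972

0.9972


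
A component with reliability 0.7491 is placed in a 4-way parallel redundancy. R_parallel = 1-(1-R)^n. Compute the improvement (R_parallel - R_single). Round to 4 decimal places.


R_single = 0.7491, n = 4
1 - R_single = 0.2509
(1 - R_single)^n = 0.2509^4 = 0.004
R_parallel = 1 - 0.004 = 0.996
Improvement = 0.996 - 0.7491
Improvement = 0.2469

0.2469


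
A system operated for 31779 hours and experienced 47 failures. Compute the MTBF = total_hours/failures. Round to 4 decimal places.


total_hours = 31779
failures = 47
MTBF = 31779 / 47
MTBF = 676.1489

676.1489


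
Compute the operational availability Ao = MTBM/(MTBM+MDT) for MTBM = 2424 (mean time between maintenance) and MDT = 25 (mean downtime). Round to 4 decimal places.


MTBM = 2424
MDT = 25
MTBM + MDT = 2449
Ao = 2424 / 2449
Ao = 0.9898

0.9898


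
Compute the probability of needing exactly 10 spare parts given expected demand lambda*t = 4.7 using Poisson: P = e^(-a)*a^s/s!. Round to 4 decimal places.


a = 4.7, s = 10
e^(-a) = e^(-4.7) = 0.0091
a^s = 4.7^10 = 5259913.2236
s! = 3628800
P = 0.0091 * 5259913.2236 / 3628800
P = 0.0132

0.0132


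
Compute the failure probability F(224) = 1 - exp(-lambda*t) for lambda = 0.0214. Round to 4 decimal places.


lambda = 0.0214, t = 224
lambda * t = 4.7936
exp(-4.7936) = 0.0083
F(t) = 1 - 0.0083
F(t) = 0.9917

0.9917


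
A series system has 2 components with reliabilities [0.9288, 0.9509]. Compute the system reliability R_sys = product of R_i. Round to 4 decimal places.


Components: [0.9288, 0.9509]
After component 1 (R=0.9288): product = 0.9288
After component 2 (R=0.9509): product = 0.8832
R_sys = 0.8832

0.8832


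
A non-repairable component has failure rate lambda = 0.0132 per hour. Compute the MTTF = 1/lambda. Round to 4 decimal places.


lambda = 0.0132
MTTF = 1 / 0.0132
MTTF = 75.7576

75.7576


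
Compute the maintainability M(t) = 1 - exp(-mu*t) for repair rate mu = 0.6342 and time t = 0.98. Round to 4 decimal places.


mu = 0.6342, t = 0.98
mu * t = 0.6342 * 0.98 = 0.6215
exp(-0.6215) = 0.5371
M(t) = 1 - 0.5371
M(t) = 0.4629

0.4629


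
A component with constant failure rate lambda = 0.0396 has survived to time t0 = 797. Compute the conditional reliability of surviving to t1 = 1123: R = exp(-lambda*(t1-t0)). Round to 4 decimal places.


lambda = 0.0396
t0 = 797, t1 = 1123
t1 - t0 = 326
lambda * (t1-t0) = 0.0396 * 326 = 12.9096
R = exp(-12.9096)
R = 0.0

0.0


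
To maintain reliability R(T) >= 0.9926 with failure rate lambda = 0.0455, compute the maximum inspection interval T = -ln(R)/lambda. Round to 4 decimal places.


R_target = 0.9926
lambda = 0.0455
-ln(0.9926) = 0.0074
T = 0.0074 / 0.0455
T = 0.1632

0.1632


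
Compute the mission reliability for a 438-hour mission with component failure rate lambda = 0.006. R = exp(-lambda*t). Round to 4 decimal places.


lambda = 0.006
mission_time = 438
lambda * t = 0.006 * 438 = 2.628
R = exp(-2.628)
R = 0.0722

0.0722


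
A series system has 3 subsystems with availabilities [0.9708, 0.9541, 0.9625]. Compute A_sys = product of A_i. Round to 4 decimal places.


Subsystems: [0.9708, 0.9541, 0.9625]
After subsystem 1 (A=0.9708): product = 0.9708
After subsystem 2 (A=0.9541): product = 0.9262
After subsystem 3 (A=0.9625): product = 0.8915
A_sys = 0.8915

0.8915


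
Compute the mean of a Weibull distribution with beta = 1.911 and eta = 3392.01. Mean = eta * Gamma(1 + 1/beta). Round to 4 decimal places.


beta = 1.911, eta = 3392.01
1/beta = 0.5233
1 + 1/beta = 1.5233
Gamma(1.5233) = 0.8872
Mean = 3392.01 * 0.8872
Mean = 3009.4034

3009.4034


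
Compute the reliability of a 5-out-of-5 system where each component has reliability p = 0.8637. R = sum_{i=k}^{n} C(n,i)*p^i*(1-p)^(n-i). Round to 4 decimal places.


k = 5, n = 5, p = 0.8637
i=5: C(5,5)=1 * 0.8637^5 * 0.1363^0 = 0.4806
R = sum of terms = 0.4806

0.4806


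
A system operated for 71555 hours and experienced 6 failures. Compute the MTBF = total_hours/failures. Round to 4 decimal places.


total_hours = 71555
failures = 6
MTBF = 71555 / 6
MTBF = 11925.8333

11925.8333


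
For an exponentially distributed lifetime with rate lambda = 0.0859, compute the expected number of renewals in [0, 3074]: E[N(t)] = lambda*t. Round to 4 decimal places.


lambda = 0.0859
t = 3074
E[N(t)] = lambda * t
E[N(t)] = 0.0859 * 3074
E[N(t)] = 264.0566

264.0566


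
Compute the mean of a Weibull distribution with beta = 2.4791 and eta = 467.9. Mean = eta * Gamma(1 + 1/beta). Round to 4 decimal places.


beta = 2.4791, eta = 467.9
1/beta = 0.4034
1 + 1/beta = 1.4034
Gamma(1.4034) = 0.8871
Mean = 467.9 * 0.8871
Mean = 415.0672

415.0672


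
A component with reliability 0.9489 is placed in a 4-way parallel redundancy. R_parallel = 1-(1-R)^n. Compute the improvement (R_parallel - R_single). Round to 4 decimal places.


R_single = 0.9489, n = 4
1 - R_single = 0.0511
(1 - R_single)^n = 0.0511^4 = 0.0
R_parallel = 1 - 0.0 = 1.0
Improvement = 1.0 - 0.9489
Improvement = 0.0511

0.0511


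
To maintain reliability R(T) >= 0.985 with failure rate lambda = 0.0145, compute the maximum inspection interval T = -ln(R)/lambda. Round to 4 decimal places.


R_target = 0.985
lambda = 0.0145
-ln(0.985) = 0.0151
T = 0.0151 / 0.0145
T = 1.0423

1.0423


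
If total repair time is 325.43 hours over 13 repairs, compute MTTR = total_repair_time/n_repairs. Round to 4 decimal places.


total_repair_time = 325.43
n_repairs = 13
MTTR = 325.43 / 13
MTTR = 25.0331

25.0331


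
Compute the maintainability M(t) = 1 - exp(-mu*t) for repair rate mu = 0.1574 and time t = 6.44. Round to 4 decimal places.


mu = 0.1574, t = 6.44
mu * t = 0.1574 * 6.44 = 1.0137
exp(-1.0137) = 0.3629
M(t) = 1 - 0.3629
M(t) = 0.6371

0.6371


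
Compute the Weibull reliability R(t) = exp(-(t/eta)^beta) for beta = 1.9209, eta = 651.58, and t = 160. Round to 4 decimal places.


beta = 1.9209, eta = 651.58, t = 160
t/eta = 160 / 651.58 = 0.2456
(t/eta)^beta = 0.2456^1.9209 = 0.0674
R(t) = exp(-0.0674)
R(t) = 0.9348

0.9348


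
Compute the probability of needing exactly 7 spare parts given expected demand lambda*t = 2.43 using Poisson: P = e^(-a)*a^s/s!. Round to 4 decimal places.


a = 2.43, s = 7
e^(-a) = e^(-2.43) = 0.088
a^s = 2.43^7 = 500.3155
s! = 5040
P = 0.088 * 500.3155 / 5040
P = 0.0087

0.0087


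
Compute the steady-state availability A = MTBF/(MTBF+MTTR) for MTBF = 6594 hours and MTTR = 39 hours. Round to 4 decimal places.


MTBF = 6594
MTTR = 39
MTBF + MTTR = 6633
A = 6594 / 6633
A = 0.9941

0.9941


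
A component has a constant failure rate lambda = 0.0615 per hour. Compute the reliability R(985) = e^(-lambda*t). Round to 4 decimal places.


lambda = 0.0615
t = 985
lambda * t = 60.5775
R(t) = e^(-60.5775)
R(t) = 0.0

0.0


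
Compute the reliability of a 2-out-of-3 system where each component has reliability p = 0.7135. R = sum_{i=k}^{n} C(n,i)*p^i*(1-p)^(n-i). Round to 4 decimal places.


k = 2, n = 3, p = 0.7135
i=2: C(3,2)=3 * 0.7135^2 * 0.2865^1 = 0.4376
i=3: C(3,3)=1 * 0.7135^3 * 0.2865^0 = 0.3632
R = sum of terms = 0.8008

0.8008


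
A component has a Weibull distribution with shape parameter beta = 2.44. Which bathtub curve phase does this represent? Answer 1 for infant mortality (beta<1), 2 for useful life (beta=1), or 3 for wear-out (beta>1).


beta = 2.44
Compare beta to 1:
beta < 1 => infant mortality (phase 1)
beta = 1 => useful life (phase 2)
beta > 1 => wear-out (phase 3)
Since beta = 2.44, this is wear-out (increasing failure rate)
Phase = 3

3


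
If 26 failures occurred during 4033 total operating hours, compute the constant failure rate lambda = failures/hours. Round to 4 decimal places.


failures = 26
total_hours = 4033
lambda = 26 / 4033
lambda = 0.0064

0.0064


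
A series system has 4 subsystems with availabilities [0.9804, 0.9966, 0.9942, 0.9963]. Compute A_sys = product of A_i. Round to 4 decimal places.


Subsystems: [0.9804, 0.9966, 0.9942, 0.9963]
After subsystem 1 (A=0.9804): product = 0.9804
After subsystem 2 (A=0.9966): product = 0.9771
After subsystem 3 (A=0.9942): product = 0.9714
After subsystem 4 (A=0.9963): product = 0.9678
A_sys = 0.9678

0.9678


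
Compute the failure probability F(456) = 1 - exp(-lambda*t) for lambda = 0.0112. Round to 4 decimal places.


lambda = 0.0112, t = 456
lambda * t = 5.1072
exp(-5.1072) = 0.0061
F(t) = 1 - 0.0061
F(t) = 0.9939

0.9939


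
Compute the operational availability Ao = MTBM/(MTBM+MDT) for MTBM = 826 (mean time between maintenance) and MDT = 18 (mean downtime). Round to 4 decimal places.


MTBM = 826
MDT = 18
MTBM + MDT = 844
Ao = 826 / 844
Ao = 0.9787

0.9787


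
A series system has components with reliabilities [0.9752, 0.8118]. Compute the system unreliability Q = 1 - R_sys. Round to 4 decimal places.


Components: [0.9752, 0.8118]
After component 1: product = 0.9752
After component 2: product = 0.7917
R_sys = 0.7917
Q = 1 - 0.7917 = 0.2083

0.2083


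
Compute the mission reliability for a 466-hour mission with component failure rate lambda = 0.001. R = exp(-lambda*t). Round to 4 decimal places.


lambda = 0.001
mission_time = 466
lambda * t = 0.001 * 466 = 0.466
R = exp(-0.466)
R = 0.6275

0.6275


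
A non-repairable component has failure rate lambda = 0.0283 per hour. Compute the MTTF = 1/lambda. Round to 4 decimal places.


lambda = 0.0283
MTTF = 1 / 0.0283
MTTF = 35.3357

35.3357


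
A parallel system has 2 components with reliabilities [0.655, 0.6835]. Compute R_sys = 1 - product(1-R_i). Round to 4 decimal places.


Components: [0.655, 0.6835]
(1 - 0.655) = 0.345, running product = 0.345
(1 - 0.6835) = 0.3165, running product = 0.1092
Product of (1-R_i) = 0.1092
R_sys = 1 - 0.1092 = 0.8908

0.8908


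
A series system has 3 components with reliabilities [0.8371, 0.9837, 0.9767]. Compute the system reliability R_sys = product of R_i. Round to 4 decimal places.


Components: [0.8371, 0.9837, 0.9767]
After component 1 (R=0.8371): product = 0.8371
After component 2 (R=0.9837): product = 0.8235
After component 3 (R=0.9767): product = 0.8043
R_sys = 0.8043

0.8043


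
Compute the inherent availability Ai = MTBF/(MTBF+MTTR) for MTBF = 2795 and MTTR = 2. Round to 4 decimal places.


MTBF = 2795
MTTR = 2
MTBF + MTTR = 2797
Ai = 2795 / 2797
Ai = 0.9993

0.9993


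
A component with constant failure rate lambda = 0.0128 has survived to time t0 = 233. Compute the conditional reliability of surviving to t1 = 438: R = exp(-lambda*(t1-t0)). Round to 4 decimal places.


lambda = 0.0128
t0 = 233, t1 = 438
t1 - t0 = 205
lambda * (t1-t0) = 0.0128 * 205 = 2.624
R = exp(-2.624)
R = 0.0725

0.0725


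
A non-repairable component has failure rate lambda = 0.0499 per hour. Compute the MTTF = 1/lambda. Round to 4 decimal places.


lambda = 0.0499
MTTF = 1 / 0.0499
MTTF = 20.0401

20.0401


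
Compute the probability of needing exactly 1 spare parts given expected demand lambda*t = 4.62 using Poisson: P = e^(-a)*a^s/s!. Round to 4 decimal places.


a = 4.62, s = 1
e^(-a) = e^(-4.62) = 0.0099
a^s = 4.62^1 = 4.62
s! = 1
P = 0.0099 * 4.62 / 1
P = 0.0455

0.0455


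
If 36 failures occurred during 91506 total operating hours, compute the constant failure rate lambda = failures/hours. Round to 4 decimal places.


failures = 36
total_hours = 91506
lambda = 36 / 91506
lambda = 0.0004

0.0004


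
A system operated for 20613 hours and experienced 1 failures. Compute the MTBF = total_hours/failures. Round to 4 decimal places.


total_hours = 20613
failures = 1
MTBF = 20613 / 1
MTBF = 20613.0

20613.0


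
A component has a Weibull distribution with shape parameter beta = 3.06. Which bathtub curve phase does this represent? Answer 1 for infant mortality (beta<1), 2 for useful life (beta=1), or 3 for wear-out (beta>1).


beta = 3.06
Compare beta to 1:
beta < 1 => infant mortality (phase 1)
beta = 1 => useful life (phase 2)
beta > 1 => wear-out (phase 3)
Since beta = 3.06, this is wear-out (increasing failure rate)
Phase = 3

3


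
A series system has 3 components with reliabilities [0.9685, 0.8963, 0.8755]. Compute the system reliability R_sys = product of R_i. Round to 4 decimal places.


Components: [0.9685, 0.8963, 0.8755]
After component 1 (R=0.9685): product = 0.9685
After component 2 (R=0.8963): product = 0.8681
After component 3 (R=0.8755): product = 0.76
R_sys = 0.76

0.76


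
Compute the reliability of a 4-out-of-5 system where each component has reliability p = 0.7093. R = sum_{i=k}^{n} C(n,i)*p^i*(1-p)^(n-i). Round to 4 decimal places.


k = 4, n = 5, p = 0.7093
i=4: C(5,4)=5 * 0.7093^4 * 0.2907^1 = 0.3679
i=5: C(5,5)=1 * 0.7093^5 * 0.2907^0 = 0.1795
R = sum of terms = 0.5474

0.5474


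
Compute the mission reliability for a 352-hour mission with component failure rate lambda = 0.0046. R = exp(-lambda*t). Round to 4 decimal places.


lambda = 0.0046
mission_time = 352
lambda * t = 0.0046 * 352 = 1.6192
R = exp(-1.6192)
R = 0.1981

0.1981


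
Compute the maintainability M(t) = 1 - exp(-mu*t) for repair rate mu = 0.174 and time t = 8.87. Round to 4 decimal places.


mu = 0.174, t = 8.87
mu * t = 0.174 * 8.87 = 1.5434
exp(-1.5434) = 0.2137
M(t) = 1 - 0.2137
M(t) = 0.7863

0.7863


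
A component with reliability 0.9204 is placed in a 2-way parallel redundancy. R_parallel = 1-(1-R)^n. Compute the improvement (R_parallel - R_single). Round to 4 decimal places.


R_single = 0.9204, n = 2
1 - R_single = 0.0796
(1 - R_single)^n = 0.0796^2 = 0.0063
R_parallel = 1 - 0.0063 = 0.9937
Improvement = 0.9937 - 0.9204
Improvement = 0.0733

0.0733


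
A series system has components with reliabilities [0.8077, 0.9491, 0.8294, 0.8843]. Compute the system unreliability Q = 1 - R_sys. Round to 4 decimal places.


Components: [0.8077, 0.9491, 0.8294, 0.8843]
After component 1: product = 0.8077
After component 2: product = 0.7666
After component 3: product = 0.6358
After component 4: product = 0.5622
R_sys = 0.5622
Q = 1 - 0.5622 = 0.4378

0.4378


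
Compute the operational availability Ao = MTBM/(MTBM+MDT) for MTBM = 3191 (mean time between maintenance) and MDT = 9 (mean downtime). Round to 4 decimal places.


MTBM = 3191
MDT = 9
MTBM + MDT = 3200
Ao = 3191 / 3200
Ao = 0.9972

0.9972


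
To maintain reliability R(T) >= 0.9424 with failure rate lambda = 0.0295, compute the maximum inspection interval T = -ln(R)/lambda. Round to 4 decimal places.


R_target = 0.9424
lambda = 0.0295
-ln(0.9424) = 0.0593
T = 0.0593 / 0.0295
T = 2.011

2.011


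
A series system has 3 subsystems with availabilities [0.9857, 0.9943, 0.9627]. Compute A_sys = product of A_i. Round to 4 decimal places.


Subsystems: [0.9857, 0.9943, 0.9627]
After subsystem 1 (A=0.9857): product = 0.9857
After subsystem 2 (A=0.9943): product = 0.9801
After subsystem 3 (A=0.9627): product = 0.9435
A_sys = 0.9435

0.9435


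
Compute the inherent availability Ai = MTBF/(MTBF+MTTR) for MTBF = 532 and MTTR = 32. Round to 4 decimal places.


MTBF = 532
MTTR = 32
MTBF + MTTR = 564
Ai = 532 / 564
Ai = 0.9433

0.9433


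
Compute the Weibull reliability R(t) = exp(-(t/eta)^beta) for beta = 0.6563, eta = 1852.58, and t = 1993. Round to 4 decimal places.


beta = 0.6563, eta = 1852.58, t = 1993
t/eta = 1993 / 1852.58 = 1.0758
(t/eta)^beta = 1.0758^0.6563 = 1.0491
R(t) = exp(-1.0491)
R(t) = 0.3502

0.3502


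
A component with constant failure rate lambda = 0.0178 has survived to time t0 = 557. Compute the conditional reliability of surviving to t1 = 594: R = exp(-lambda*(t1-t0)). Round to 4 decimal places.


lambda = 0.0178
t0 = 557, t1 = 594
t1 - t0 = 37
lambda * (t1-t0) = 0.0178 * 37 = 0.6586
R = exp(-0.6586)
R = 0.5176

0.5176


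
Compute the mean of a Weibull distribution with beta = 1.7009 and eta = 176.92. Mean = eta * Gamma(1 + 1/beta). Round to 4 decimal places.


beta = 1.7009, eta = 176.92
1/beta = 0.5879
1 + 1/beta = 1.5879
Gamma(1.5879) = 0.8922
Mean = 176.92 * 0.8922
Mean = 157.8502

157.8502


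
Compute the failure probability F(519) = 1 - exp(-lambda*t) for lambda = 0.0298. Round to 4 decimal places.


lambda = 0.0298, t = 519
lambda * t = 15.4662
exp(-15.4662) = 0.0
F(t) = 1 - 0.0
F(t) = 1.0

1.0


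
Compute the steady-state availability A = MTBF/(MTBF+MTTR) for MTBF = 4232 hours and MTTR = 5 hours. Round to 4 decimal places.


MTBF = 4232
MTTR = 5
MTBF + MTTR = 4237
A = 4232 / 4237
A = 0.9988

0.9988


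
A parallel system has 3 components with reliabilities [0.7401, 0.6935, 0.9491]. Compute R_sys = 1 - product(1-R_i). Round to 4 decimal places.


Components: [0.7401, 0.6935, 0.9491]
(1 - 0.7401) = 0.2599, running product = 0.2599
(1 - 0.6935) = 0.3065, running product = 0.0797
(1 - 0.9491) = 0.0509, running product = 0.0041
Product of (1-R_i) = 0.0041
R_sys = 1 - 0.0041 = 0.9959

0.9959


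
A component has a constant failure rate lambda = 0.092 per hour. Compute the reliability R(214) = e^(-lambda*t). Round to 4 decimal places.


lambda = 0.092
t = 214
lambda * t = 19.688
R(t) = e^(-19.688)
R(t) = 0.0

0.0


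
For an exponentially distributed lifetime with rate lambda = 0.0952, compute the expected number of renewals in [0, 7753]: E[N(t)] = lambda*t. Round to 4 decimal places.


lambda = 0.0952
t = 7753
E[N(t)] = lambda * t
E[N(t)] = 0.0952 * 7753
E[N(t)] = 738.0856

738.0856


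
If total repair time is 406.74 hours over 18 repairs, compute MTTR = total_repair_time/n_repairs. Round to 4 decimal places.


total_repair_time = 406.74
n_repairs = 18
MTTR = 406.74 / 18
MTTR = 22.5967

22.5967


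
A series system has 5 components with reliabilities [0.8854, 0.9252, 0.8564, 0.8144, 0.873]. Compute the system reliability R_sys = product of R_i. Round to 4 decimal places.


Components: [0.8854, 0.9252, 0.8564, 0.8144, 0.873]
After component 1 (R=0.8854): product = 0.8854
After component 2 (R=0.9252): product = 0.8192
After component 3 (R=0.8564): product = 0.7015
After component 4 (R=0.8144): product = 0.5713
After component 5 (R=0.873): product = 0.4988
R_sys = 0.4988

0.4988


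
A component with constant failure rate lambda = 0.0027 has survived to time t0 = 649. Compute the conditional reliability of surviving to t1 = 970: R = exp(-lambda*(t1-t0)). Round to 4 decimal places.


lambda = 0.0027
t0 = 649, t1 = 970
t1 - t0 = 321
lambda * (t1-t0) = 0.0027 * 321 = 0.8667
R = exp(-0.8667)
R = 0.4203

0.4203


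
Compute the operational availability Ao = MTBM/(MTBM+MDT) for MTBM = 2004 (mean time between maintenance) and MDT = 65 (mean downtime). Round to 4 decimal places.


MTBM = 2004
MDT = 65
MTBM + MDT = 2069
Ao = 2004 / 2069
Ao = 0.9686

0.9686


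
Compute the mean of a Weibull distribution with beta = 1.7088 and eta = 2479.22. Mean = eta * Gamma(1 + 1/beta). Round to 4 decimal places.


beta = 1.7088, eta = 2479.22
1/beta = 0.5852
1 + 1/beta = 1.5852
Gamma(1.5852) = 0.8919
Mean = 2479.22 * 0.8919
Mean = 2211.3027

2211.3027


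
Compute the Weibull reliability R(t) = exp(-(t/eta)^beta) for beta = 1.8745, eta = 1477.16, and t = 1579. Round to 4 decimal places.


beta = 1.8745, eta = 1477.16, t = 1579
t/eta = 1579 / 1477.16 = 1.0689
(t/eta)^beta = 1.0689^1.8745 = 1.1331
R(t) = exp(-1.1331)
R(t) = 0.322

0.322


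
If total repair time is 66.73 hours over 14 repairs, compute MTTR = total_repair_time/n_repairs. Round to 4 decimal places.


total_repair_time = 66.73
n_repairs = 14
MTTR = 66.73 / 14
MTTR = 4.7664

4.7664


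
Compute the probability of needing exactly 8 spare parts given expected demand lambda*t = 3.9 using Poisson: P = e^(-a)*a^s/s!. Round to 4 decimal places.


a = 3.9, s = 8
e^(-a) = e^(-3.9) = 0.0202
a^s = 3.9^8 = 53520.0926
s! = 40320
P = 0.0202 * 53520.0926 / 40320
P = 0.0269

0.0269


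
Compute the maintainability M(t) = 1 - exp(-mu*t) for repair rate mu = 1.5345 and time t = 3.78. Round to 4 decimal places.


mu = 1.5345, t = 3.78
mu * t = 1.5345 * 3.78 = 5.8004
exp(-5.8004) = 0.003
M(t) = 1 - 0.003
M(t) = 0.997

0.997


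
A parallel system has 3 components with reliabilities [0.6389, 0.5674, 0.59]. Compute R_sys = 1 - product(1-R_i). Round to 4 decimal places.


Components: [0.6389, 0.5674, 0.59]
(1 - 0.6389) = 0.3611, running product = 0.3611
(1 - 0.5674) = 0.4326, running product = 0.1562
(1 - 0.59) = 0.41, running product = 0.064
Product of (1-R_i) = 0.064
R_sys = 1 - 0.064 = 0.936

0.936


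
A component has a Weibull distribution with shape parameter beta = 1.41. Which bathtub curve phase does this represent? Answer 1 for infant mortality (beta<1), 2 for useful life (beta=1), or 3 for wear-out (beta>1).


beta = 1.41
Compare beta to 1:
beta < 1 => infant mortality (phase 1)
beta = 1 => useful life (phase 2)
beta > 1 => wear-out (phase 3)
Since beta = 1.41, this is wear-out (increasing failure rate)
Phase = 3

3


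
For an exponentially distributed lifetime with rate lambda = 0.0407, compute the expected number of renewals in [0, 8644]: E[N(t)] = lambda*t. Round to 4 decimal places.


lambda = 0.0407
t = 8644
E[N(t)] = lambda * t
E[N(t)] = 0.0407 * 8644
E[N(t)] = 351.8108

351.8108


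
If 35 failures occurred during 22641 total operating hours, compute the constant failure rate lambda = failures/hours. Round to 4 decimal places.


failures = 35
total_hours = 22641
lambda = 35 / 22641
lambda = 0.0015

0.0015


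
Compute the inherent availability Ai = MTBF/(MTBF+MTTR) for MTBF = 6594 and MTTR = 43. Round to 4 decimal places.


MTBF = 6594
MTTR = 43
MTBF + MTTR = 6637
Ai = 6594 / 6637
Ai = 0.9935

0.9935


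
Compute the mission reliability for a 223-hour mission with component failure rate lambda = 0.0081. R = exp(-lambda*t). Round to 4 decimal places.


lambda = 0.0081
mission_time = 223
lambda * t = 0.0081 * 223 = 1.8063
R = exp(-1.8063)
R = 0.1643

0.1643


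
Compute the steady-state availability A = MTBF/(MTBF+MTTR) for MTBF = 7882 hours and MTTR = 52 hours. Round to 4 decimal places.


MTBF = 7882
MTTR = 52
MTBF + MTTR = 7934
A = 7882 / 7934
A = 0.9934

0.9934


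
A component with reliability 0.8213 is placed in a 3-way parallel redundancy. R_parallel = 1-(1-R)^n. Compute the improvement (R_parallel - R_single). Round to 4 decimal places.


R_single = 0.8213, n = 3
1 - R_single = 0.1787
(1 - R_single)^n = 0.1787^3 = 0.0057
R_parallel = 1 - 0.0057 = 0.9943
Improvement = 0.9943 - 0.8213
Improvement = 0.173

0.173


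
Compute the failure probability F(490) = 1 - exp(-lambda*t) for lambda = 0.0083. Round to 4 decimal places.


lambda = 0.0083, t = 490
lambda * t = 4.067
exp(-4.067) = 0.0171
F(t) = 1 - 0.0171
F(t) = 0.9829

0.9829


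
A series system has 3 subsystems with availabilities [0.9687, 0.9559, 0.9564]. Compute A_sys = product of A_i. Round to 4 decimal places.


Subsystems: [0.9687, 0.9559, 0.9564]
After subsystem 1 (A=0.9687): product = 0.9687
After subsystem 2 (A=0.9559): product = 0.926
After subsystem 3 (A=0.9564): product = 0.8856
A_sys = 0.8856

0.8856


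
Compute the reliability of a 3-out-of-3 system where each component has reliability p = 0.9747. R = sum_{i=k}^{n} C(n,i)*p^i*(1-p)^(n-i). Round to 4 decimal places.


k = 3, n = 3, p = 0.9747
i=3: C(3,3)=1 * 0.9747^3 * 0.0253^0 = 0.926
R = sum of terms = 0.926

0.926


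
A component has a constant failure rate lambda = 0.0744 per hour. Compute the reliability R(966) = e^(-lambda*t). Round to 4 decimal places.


lambda = 0.0744
t = 966
lambda * t = 71.8704
R(t) = e^(-71.8704)
R(t) = 0.0

0.0


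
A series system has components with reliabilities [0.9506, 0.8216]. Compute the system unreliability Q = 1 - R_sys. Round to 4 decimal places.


Components: [0.9506, 0.8216]
After component 1: product = 0.9506
After component 2: product = 0.781
R_sys = 0.781
Q = 1 - 0.781 = 0.219

0.219


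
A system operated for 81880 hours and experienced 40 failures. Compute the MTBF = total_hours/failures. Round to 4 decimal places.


total_hours = 81880
failures = 40
MTBF = 81880 / 40
MTBF = 2047.0

2047.0


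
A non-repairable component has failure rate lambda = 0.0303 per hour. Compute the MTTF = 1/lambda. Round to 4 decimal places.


lambda = 0.0303
MTTF = 1 / 0.0303
MTTF = 33.0033

33.0033


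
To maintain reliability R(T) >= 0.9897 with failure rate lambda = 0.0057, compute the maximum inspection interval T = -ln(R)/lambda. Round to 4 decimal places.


R_target = 0.9897
lambda = 0.0057
-ln(0.9897) = 0.0104
T = 0.0104 / 0.0057
T = 1.8164

1.8164


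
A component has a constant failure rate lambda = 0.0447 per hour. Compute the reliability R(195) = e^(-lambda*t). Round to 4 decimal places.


lambda = 0.0447
t = 195
lambda * t = 8.7165
R(t) = e^(-8.7165)
R(t) = 0.0002

0.0002


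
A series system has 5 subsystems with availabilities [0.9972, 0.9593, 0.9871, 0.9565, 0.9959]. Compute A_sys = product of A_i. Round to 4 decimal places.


Subsystems: [0.9972, 0.9593, 0.9871, 0.9565, 0.9959]
After subsystem 1 (A=0.9972): product = 0.9972
After subsystem 2 (A=0.9593): product = 0.9566
After subsystem 3 (A=0.9871): product = 0.9443
After subsystem 4 (A=0.9565): product = 0.9032
After subsystem 5 (A=0.9959): product = 0.8995
A_sys = 0.8995

0.8995


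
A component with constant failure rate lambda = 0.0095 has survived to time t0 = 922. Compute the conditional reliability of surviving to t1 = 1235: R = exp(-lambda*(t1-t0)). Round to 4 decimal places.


lambda = 0.0095
t0 = 922, t1 = 1235
t1 - t0 = 313
lambda * (t1-t0) = 0.0095 * 313 = 2.9735
R = exp(-2.9735)
R = 0.0511

0.0511


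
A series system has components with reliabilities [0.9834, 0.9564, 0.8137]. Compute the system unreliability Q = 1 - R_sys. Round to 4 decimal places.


Components: [0.9834, 0.9564, 0.8137]
After component 1: product = 0.9834
After component 2: product = 0.9405
After component 3: product = 0.7653
R_sys = 0.7653
Q = 1 - 0.7653 = 0.2347

0.2347


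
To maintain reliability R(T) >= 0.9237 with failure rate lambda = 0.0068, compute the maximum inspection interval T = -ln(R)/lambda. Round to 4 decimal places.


R_target = 0.9237
lambda = 0.0068
-ln(0.9237) = 0.0794
T = 0.0794 / 0.0068
T = 11.6718

11.6718


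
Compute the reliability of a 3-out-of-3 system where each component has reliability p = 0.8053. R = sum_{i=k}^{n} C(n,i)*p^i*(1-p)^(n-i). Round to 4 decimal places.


k = 3, n = 3, p = 0.8053
i=3: C(3,3)=1 * 0.8053^3 * 0.1947^0 = 0.5222
R = sum of terms = 0.5222

0.5222


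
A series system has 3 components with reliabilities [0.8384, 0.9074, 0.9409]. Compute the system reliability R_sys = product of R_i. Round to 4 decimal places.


Components: [0.8384, 0.9074, 0.9409]
After component 1 (R=0.8384): product = 0.8384
After component 2 (R=0.9074): product = 0.7608
After component 3 (R=0.9409): product = 0.7158
R_sys = 0.7158

0.7158


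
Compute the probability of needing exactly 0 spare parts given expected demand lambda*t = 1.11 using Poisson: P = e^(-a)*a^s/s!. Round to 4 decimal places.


a = 1.11, s = 0
e^(-a) = e^(-1.11) = 0.3296
a^s = 1.11^0 = 1.0
s! = 1
P = 0.3296 * 1.0 / 1
P = 0.3296

0.3296


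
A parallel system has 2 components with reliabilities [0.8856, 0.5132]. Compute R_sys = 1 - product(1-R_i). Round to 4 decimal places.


Components: [0.8856, 0.5132]
(1 - 0.8856) = 0.1144, running product = 0.1144
(1 - 0.5132) = 0.4868, running product = 0.0557
Product of (1-R_i) = 0.0557
R_sys = 1 - 0.0557 = 0.9443

0.9443


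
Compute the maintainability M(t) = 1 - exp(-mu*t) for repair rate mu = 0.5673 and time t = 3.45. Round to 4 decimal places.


mu = 0.5673, t = 3.45
mu * t = 0.5673 * 3.45 = 1.9572
exp(-1.9572) = 0.1413
M(t) = 1 - 0.1413
M(t) = 0.8587

0.8587


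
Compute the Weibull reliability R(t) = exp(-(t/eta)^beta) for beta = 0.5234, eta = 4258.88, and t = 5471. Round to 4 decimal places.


beta = 0.5234, eta = 4258.88, t = 5471
t/eta = 5471 / 4258.88 = 1.2846
(t/eta)^beta = 1.2846^0.5234 = 1.1401
R(t) = exp(-1.1401)
R(t) = 0.3198

0.3198


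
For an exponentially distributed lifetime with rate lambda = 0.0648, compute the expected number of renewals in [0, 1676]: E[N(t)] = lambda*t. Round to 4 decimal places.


lambda = 0.0648
t = 1676
E[N(t)] = lambda * t
E[N(t)] = 0.0648 * 1676
E[N(t)] = 108.6048

108.6048


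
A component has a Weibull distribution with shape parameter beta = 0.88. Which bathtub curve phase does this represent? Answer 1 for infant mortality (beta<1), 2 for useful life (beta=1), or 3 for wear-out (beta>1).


beta = 0.88
Compare beta to 1:
beta < 1 => infant mortality (phase 1)
beta = 1 => useful life (phase 2)
beta > 1 => wear-out (phase 3)
Since beta = 0.88, this is infant mortality (decreasing failure rate)
Phase = 1

1


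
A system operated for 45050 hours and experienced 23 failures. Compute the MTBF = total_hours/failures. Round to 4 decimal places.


total_hours = 45050
failures = 23
MTBF = 45050 / 23
MTBF = 1958.6957

1958.6957


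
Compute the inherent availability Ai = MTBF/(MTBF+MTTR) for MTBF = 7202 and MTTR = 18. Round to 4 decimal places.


MTBF = 7202
MTTR = 18
MTBF + MTTR = 7220
Ai = 7202 / 7220
Ai = 0.9975

0.9975


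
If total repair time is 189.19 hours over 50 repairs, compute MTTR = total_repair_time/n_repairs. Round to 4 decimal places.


total_repair_time = 189.19
n_repairs = 50
MTTR = 189.19 / 50
MTTR = 3.7838

3.7838


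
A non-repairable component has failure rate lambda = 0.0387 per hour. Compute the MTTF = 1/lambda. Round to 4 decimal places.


lambda = 0.0387
MTTF = 1 / 0.0387
MTTF = 25.8398

25.8398


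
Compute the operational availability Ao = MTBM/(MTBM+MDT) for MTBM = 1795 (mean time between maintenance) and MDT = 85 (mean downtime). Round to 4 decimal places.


MTBM = 1795
MDT = 85
MTBM + MDT = 1880
Ao = 1795 / 1880
Ao = 0.9548

0.9548


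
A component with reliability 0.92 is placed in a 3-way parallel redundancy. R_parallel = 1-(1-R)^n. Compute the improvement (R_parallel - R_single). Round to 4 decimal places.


R_single = 0.92, n = 3
1 - R_single = 0.08
(1 - R_single)^n = 0.08^3 = 0.0005
R_parallel = 1 - 0.0005 = 0.9995
Improvement = 0.9995 - 0.92
Improvement = 0.0795

0.0795


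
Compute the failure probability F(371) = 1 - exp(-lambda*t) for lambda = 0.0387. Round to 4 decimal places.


lambda = 0.0387, t = 371
lambda * t = 14.3577
exp(-14.3577) = 0.0
F(t) = 1 - 0.0
F(t) = 1.0

1.0


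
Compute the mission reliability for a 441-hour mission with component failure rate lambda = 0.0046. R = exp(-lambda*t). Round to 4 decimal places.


lambda = 0.0046
mission_time = 441
lambda * t = 0.0046 * 441 = 2.0286
R = exp(-2.0286)
R = 0.1315

0.1315


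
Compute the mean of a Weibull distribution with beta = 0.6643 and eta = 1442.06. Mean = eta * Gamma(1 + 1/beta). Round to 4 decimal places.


beta = 0.6643, eta = 1442.06
1/beta = 1.5053
1 + 1/beta = 2.5053
Gamma(2.5053) = 1.3344
Mean = 1442.06 * 1.3344
Mean = 1924.219

1924.219


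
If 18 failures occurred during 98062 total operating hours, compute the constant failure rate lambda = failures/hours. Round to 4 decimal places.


failures = 18
total_hours = 98062
lambda = 18 / 98062
lambda = 0.0002

0.0002


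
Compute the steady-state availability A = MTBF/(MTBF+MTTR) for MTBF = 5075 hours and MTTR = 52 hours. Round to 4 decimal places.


MTBF = 5075
MTTR = 52
MTBF + MTTR = 5127
A = 5075 / 5127
A = 0.9899

0.9899


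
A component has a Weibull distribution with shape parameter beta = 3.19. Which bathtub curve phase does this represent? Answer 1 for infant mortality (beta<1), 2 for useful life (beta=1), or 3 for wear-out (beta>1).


beta = 3.19
Compare beta to 1:
beta < 1 => infant mortality (phase 1)
beta = 1 => useful life (phase 2)
beta > 1 => wear-out (phase 3)
Since beta = 3.19, this is wear-out (increasing failure rate)
Phase = 3

3


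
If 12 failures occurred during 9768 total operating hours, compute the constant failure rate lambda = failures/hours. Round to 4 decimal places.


failures = 12
total_hours = 9768
lambda = 12 / 9768
lambda = 0.0012

0.0012


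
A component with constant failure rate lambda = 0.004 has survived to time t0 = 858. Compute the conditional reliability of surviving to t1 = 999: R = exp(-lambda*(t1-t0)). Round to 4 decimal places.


lambda = 0.004
t0 = 858, t1 = 999
t1 - t0 = 141
lambda * (t1-t0) = 0.004 * 141 = 0.564
R = exp(-0.564)
R = 0.5689

0.5689


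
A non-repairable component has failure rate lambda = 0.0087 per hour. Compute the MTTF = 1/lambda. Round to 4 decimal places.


lambda = 0.0087
MTTF = 1 / 0.0087
MTTF = 114.9425

114.9425


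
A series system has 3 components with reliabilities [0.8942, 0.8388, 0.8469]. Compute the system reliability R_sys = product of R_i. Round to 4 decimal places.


Components: [0.8942, 0.8388, 0.8469]
After component 1 (R=0.8942): product = 0.8942
After component 2 (R=0.8388): product = 0.7501
After component 3 (R=0.8469): product = 0.6352
R_sys = 0.6352

0.6352


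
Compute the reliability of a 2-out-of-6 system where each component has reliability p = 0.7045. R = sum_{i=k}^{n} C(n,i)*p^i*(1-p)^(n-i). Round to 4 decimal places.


k = 2, n = 6, p = 0.7045
i=2: C(6,2)=15 * 0.7045^2 * 0.2955^4 = 0.0568
i=3: C(6,3)=20 * 0.7045^3 * 0.2955^3 = 0.1804
i=4: C(6,4)=15 * 0.7045^4 * 0.2955^2 = 0.3226
i=5: C(6,5)=6 * 0.7045^5 * 0.2955^1 = 0.3077
i=6: C(6,6)=1 * 0.7045^6 * 0.2955^0 = 0.1223
R = sum of terms = 0.9898

0.9898


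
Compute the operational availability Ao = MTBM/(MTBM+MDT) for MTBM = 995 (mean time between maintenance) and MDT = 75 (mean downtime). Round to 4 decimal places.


MTBM = 995
MDT = 75
MTBM + MDT = 1070
Ao = 995 / 1070
Ao = 0.9299

0.9299


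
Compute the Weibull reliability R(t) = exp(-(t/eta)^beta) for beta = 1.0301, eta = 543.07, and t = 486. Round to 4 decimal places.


beta = 1.0301, eta = 543.07, t = 486
t/eta = 486 / 543.07 = 0.8949
(t/eta)^beta = 0.8949^1.0301 = 0.8919
R(t) = exp(-0.8919)
R(t) = 0.4099

0.4099


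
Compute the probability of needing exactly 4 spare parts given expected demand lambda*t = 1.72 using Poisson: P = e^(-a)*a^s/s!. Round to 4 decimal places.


a = 1.72, s = 4
e^(-a) = e^(-1.72) = 0.1791
a^s = 1.72^4 = 8.7521
s! = 24
P = 0.1791 * 8.7521 / 24
P = 0.0653

0.0653
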